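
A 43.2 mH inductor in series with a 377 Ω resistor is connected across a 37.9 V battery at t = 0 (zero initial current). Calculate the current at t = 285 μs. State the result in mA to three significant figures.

τ = L/R = 4.320×10^-2/377 = 1.146×10^-4 s; final current I_∞ = ε/R = 37.9/377 = 0.1005 A.
I(t) = I_∞(1 − e^(−t/τ)) with t/τ = 2.487.
I = (0.1005)(1 − e^(−2.487)) = 9.217×10^-2 A.

I ≈ 92.2 mA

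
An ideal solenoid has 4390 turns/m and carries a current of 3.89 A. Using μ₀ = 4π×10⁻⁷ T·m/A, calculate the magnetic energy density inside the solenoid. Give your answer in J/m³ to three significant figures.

u ≈ 183 J/m³

B = μ₀nI = (4π×10⁻⁷)(4.390×10^3)(3.89) = 2.146×10^-2 T.
u = B²/(2μ₀) = (2.146×10^-2)²/(2×4π×10⁻⁷) = 183.2 J/m³.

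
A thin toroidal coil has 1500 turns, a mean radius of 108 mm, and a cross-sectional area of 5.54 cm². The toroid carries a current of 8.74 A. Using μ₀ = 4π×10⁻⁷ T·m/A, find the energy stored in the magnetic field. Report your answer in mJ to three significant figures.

L = μ₀N²A/(2πR) = (4π×10⁻⁷)(1500)²(5.540×10^-4)/(2π×0.108) = 2.308×10^-3 H.
U = ½LI² = ½(2.308×10^-3)(8.74)² = 8.816×10^-2 J.

U ≈ 88.2 mJ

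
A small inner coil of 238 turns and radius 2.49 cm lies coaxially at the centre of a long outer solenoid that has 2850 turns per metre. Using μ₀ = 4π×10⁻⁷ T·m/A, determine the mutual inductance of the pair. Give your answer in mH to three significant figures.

M ≈ 1.66 mH

The outer solenoid produces a uniform field B₁ = μ₀n₁I₁ across the inner coil,
so the flux linkage is N₂Φ = N₂B₁A₂ = μ₀n₁N₂A₂·I₁, giving M = μ₀n₁N₂A₂.
A₂ = πr² = π(2.490×10^-2 m)² = 1.948×10^-3 m².
M = (4π×10⁻⁷)(2850)(238)(1.948×10^-3) = 1.660×10^-3 H.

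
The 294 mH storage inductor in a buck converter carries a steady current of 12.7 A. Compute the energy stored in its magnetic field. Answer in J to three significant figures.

Stored magnetic energy: U = ½LI².
U = ½(0.294 H)(12.7 A)² = 23.71 J.

U ≈ 23.7 J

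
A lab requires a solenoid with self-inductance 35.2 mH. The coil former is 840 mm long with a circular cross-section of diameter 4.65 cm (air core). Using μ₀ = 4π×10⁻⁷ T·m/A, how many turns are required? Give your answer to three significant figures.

N ≈ 3720 turns

A = π(d/2)² = π(2.325×10^-2 m)² = 1.698×10^-3 m².
From L = μ₀N²A/ℓ, N = √(Lℓ / (μ₀A)).
N = √[(3.520×10^-2)(0.84) / ((4π×10⁻⁷)×1.698×10^-3)] = √(1.386×10^7) ≈ 3722.3.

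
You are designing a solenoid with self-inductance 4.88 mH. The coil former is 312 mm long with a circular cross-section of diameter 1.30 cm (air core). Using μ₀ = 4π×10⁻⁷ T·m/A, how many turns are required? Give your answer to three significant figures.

N ≈ 3020 turns

A = π(d/2)² = π(6.500×10^-3 m)² = 1.327×10^-4 m².
From L = μ₀N²A/ℓ, N = √(Lℓ / (μ₀A)).
N = √[(4.880×10^-3)(0.312) / ((4π×10⁻⁷)×1.327×10^-4)] = √(9.128×10^6) ≈ 3021.3.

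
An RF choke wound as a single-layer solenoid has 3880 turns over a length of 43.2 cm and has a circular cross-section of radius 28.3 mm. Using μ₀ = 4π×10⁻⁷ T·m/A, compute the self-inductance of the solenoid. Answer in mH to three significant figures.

L ≈ 110 mH

A = πr² = π(2.830×10^-2 m)² = 2.516×10^-3 m².
For a long solenoid, L = μ₀N²A/ℓ.
L = (4π×10⁻⁷)(3880)²(2.516×10^-3)/(0.432 m) = 0.1102 H.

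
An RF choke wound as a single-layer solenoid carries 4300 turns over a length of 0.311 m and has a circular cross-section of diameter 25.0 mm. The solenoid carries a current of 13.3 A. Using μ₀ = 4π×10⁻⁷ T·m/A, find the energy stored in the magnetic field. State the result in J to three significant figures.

U ≈ 3.24 J

A = π(d/2)² = π(1.250×10^-2 m)² = 4.909×10^-4 m².
L = μ₀N²A/ℓ = (4π×10⁻⁷)(4300)²(4.909×10^-4)/(0.311) = 3.667×10^-2 H.
U = ½LI² = ½(3.667×10^-2)(13.3)² = 3.244 J.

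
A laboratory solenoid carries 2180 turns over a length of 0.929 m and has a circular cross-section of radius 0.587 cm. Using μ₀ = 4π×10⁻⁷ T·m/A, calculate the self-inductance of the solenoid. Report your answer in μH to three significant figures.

L ≈ 696 μH

A = πr² = π(5.870×10^-3 m)² = 1.082×10^-4 m².
For a long solenoid, L = μ₀N²A/ℓ.
L = (4π×10⁻⁷)(2180)²(1.082×10^-4)/(0.929 m) = 6.959×10^-4 H.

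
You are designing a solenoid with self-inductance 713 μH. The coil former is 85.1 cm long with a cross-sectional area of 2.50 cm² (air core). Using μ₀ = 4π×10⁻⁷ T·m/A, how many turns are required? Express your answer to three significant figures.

A = 2.50 cm² = 2.500×10^-4 m².
From L = μ₀N²A/ℓ, N = √(Lℓ / (μ₀A)).
N = √[(7.130×10^-4)(0.851) / ((4π×10⁻⁷)×2.500×10^-4)] = √(1.931×10^6) ≈ 1389.7.

N ≈ 1390 turns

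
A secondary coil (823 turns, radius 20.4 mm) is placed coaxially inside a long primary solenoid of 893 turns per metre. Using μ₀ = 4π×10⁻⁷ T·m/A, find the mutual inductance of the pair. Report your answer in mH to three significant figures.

M ≈ 1.21 mH

The outer solenoid produces a uniform field B₁ = μ₀n₁I₁ across the inner coil,
so the flux linkage is N₂Φ = N₂B₁A₂ = μ₀n₁N₂A₂·I₁, giving M = μ₀n₁N₂A₂.
A₂ = πr² = π(2.040×10^-2 m)² = 1.307×10^-3 m².
M = (4π×10⁻⁷)(893)(823)(1.307×10^-3) = 1.207×10^-3 H.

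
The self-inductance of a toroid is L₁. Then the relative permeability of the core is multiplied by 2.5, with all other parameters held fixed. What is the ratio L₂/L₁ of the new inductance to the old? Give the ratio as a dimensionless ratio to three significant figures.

L₂/L₁ = 2.50

For a toroid, L ∝ μᵣN²A/R.
L₂/L₁ = (2.5) = 2.50.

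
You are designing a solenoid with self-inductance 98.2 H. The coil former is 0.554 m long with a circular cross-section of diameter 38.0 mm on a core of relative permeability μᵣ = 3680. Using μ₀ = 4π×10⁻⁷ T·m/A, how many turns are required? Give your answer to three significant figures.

A = π(d/2)² = π(1.900×10^-2 m)² = 1.134×10^-3 m².
From L = μ₀μᵣN²A/ℓ, N = √(Lℓ / (μ₀μᵣA)).
N = √[(98.2)(0.554) / ((4π×10⁻⁷)(3680)×1.134×10^-3)] = √(1.037×10^7) ≈ 3220.7.

N ≈ 3220 turns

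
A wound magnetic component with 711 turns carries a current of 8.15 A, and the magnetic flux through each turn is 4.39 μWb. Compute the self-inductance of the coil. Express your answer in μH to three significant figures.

L ≈ 383 μH

Self-inductance is defined by L = NΦ_B/I (flux linkage over current).
L = (711)(4.390×10^-6 Wb)/(8.15 A) = 3.830×10^-4 H.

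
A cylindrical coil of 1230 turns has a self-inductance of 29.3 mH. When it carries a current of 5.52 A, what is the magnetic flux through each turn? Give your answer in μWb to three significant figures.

Φ_B ≈ 131 μWb

From L = NΦ_B/I, the flux per turn is Φ_B = LI/N.
Φ_B = (2.930×10^-2 H)(5.52 A)/1230 = 1.3149×10^-4 Wb.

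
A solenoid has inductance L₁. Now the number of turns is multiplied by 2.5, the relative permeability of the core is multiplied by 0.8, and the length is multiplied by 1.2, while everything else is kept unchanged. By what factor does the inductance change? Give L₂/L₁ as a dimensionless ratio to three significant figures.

L₂/L₁ = 4.17

For a solenoid, L ∝ μᵣN²A/ℓ.
L₂/L₁ = (2.5)^2 × (0.8) × (1.2)^-1 = 4.17.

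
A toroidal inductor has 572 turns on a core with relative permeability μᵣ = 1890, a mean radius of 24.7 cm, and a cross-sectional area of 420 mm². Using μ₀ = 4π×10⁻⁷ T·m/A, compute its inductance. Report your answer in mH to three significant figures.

L ≈ 210 mH

For a thin toroid, L = μ₀μᵣN²A/(2πR).
L = (4π×10⁻⁷)(1890)(572)²(4.200×10^-4) / (2π×0.247 m) = 0.2103 H.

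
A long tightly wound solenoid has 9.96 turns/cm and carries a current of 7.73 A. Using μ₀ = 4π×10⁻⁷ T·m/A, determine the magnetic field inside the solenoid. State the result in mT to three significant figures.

B ≈ 9.67 mT

Inside a long solenoid, B = μ₀nI.
B = (4π×10⁻⁷)(996 m⁻¹)(7.73 A) = 9.6749×10^-3 T.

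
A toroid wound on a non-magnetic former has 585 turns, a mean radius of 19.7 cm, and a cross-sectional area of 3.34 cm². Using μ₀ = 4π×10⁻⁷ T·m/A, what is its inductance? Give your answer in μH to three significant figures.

L ≈ 116 μH

For a thin toroid, L = μ₀N²A/(2πR).
L = (4π×10⁻⁷)(585)²(3.340×10^-4) / (2π×0.197 m) = 1.160×10^-4 H.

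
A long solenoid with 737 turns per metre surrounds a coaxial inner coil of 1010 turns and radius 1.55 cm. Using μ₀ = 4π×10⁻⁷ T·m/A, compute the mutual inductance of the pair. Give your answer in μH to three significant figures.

The outer solenoid produces a uniform field B₁ = μ₀n₁I₁ across the inner coil,
so the flux linkage is N₂Φ = N₂B₁A₂ = μ₀n₁N₂A₂·I₁, giving M = μ₀n₁N₂A₂.
A₂ = πr² = π(1.550×10^-2 m)² = 7.548×10^-4 m².
M = (4π×10⁻⁷)(737)(1010)(7.548×10^-4) = 7.060×10^-4 H.

M ≈ 706 μH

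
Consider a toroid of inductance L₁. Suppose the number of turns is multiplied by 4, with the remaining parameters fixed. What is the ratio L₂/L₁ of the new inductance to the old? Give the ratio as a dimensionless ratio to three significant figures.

L₂/L₁ = 16.0

For a toroid, L ∝ μᵣN²A/R.
L₂/L₁ = (4)^2 = 16.0.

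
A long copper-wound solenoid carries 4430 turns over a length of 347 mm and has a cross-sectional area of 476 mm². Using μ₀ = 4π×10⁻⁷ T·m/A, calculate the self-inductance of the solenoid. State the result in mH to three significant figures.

L ≈ 33.8 mH

A = 476 mm² = 4.760×10^-4 m².
For a long solenoid, L = μ₀N²A/ℓ.
L = (4π×10⁻⁷)(4430)²(4.760×10^-4)/(0.347 m) = 3.383×10^-2 H.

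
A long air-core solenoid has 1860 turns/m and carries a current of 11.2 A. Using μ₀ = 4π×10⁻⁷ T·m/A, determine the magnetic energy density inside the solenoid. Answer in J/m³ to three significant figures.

u ≈ 273 J/m³

B = μ₀nI = (4π×10⁻⁷)(1.860×10^3)(11.2) = 2.618×10^-2 T.
u = B²/(2μ₀) = (2.618×10^-2)²/(2×4π×10⁻⁷) = 272.7 J/m³.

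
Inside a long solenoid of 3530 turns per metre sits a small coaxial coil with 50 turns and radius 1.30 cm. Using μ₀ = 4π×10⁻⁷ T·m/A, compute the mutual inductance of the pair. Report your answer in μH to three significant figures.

M ≈ 118 μH

The outer solenoid produces a uniform field B₁ = μ₀n₁I₁ across the inner coil,
so the flux linkage is N₂Φ = N₂B₁A₂ = μ₀n₁N₂A₂·I₁, giving M = μ₀n₁N₂A₂.
A₂ = πr² = π(1.300×10^-2 m)² = 5.309×10^-4 m².
M = (4π×10⁻⁷)(3530)(50)(5.309×10^-4) = 1.178×10^-4 H.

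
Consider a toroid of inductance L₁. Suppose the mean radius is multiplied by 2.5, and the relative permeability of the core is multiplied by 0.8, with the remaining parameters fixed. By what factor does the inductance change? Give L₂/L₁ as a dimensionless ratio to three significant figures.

L₂/L₁ = 0.320

For a toroid, L ∝ μᵣN²A/R.
L₂/L₁ = (2.5)^-1 × (0.8) = 0.320.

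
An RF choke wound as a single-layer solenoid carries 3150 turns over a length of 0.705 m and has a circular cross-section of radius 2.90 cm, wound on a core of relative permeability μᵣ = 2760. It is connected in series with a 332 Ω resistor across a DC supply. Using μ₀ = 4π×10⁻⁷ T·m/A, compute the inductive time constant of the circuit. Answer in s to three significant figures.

A = πr² = π(2.900×10^-2 m)² = 2.642×10^-3 m².
L = μ₀μᵣN²A/ℓ = (4π×10⁻⁷)(2760)(3150)²(2.642×10^-3)/(0.705) = 129 H.
τ = L/R = (129)/(332) = 0.38847 s.

τ ≈ 0.388 s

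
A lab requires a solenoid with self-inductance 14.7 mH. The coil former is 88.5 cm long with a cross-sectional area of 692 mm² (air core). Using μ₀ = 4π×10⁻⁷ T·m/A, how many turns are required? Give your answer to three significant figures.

A = 692 mm² = 6.920×10^-4 m².
From L = μ₀N²A/ℓ, N = √(Lℓ / (μ₀A)).
N = √[(1.470×10^-2)(0.885) / ((4π×10⁻⁷)×6.920×10^-4)] = √(1.496×10^7) ≈ 3867.9.

N ≈ 3870 turns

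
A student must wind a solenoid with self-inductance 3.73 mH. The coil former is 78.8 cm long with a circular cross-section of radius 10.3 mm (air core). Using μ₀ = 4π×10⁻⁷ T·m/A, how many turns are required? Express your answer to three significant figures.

A = πr² = π(1.030×10^-2 m)² = 3.333×10^-4 m².
From L = μ₀N²A/ℓ, N = √(Lℓ / (μ₀A)).
N = √[(3.730×10^-3)(0.788) / ((4π×10⁻⁷)×3.333×10^-4)] = √(7.018×10^6) ≈ 2649.1.

N ≈ 2650 turns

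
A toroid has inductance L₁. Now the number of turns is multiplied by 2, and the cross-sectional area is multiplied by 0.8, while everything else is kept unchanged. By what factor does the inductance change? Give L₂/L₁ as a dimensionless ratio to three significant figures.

For a toroid, L ∝ μᵣN²A/R.
L₂/L₁ = (2)^2 × (0.8) = 3.20.

L₂/L₁ = 3.20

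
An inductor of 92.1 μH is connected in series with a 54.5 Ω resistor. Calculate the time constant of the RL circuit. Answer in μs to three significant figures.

τ ≈ 1.69 μs

τ = L/R = (9.210×10^-5 H)/(54.5 Ω) = 1.690×10^-6 s.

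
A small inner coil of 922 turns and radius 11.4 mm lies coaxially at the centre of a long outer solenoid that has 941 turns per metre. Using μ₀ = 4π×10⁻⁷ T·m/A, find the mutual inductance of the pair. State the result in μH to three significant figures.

The outer solenoid produces a uniform field B₁ = μ₀n₁I₁ across the inner coil,
so the flux linkage is N₂Φ = N₂B₁A₂ = μ₀n₁N₂A₂·I₁, giving M = μ₀n₁N₂A₂.
A₂ = πr² = π(1.140×10^-2 m)² = 4.083×10^-4 m².
M = (4π×10⁻⁷)(941)(922)(4.083×10^-4) = 4.451×10^-4 H.

M ≈ 445 μH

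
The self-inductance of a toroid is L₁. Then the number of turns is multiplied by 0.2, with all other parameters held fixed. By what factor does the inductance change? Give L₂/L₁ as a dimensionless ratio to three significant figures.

L₂/L₁ = 0.0400

For a toroid, L ∝ μᵣN²A/R.
L₂/L₁ = (0.2)^2 = 0.0400.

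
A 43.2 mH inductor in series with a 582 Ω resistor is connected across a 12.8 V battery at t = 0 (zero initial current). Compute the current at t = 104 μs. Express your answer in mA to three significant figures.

τ = L/R = 4.320×10^-2/582 = 7.423×10^-5 s; final current I_∞ = ε/R = 12.8/582 = 2.199×10^-2 A.
I(t) = I_∞(1 − e^(−t/τ)) with t/τ = 1.401.
I = (2.199×10^-2)(1 − e^(−1.401)) = 1.658×10^-2 A.

I ≈ 16.6 mA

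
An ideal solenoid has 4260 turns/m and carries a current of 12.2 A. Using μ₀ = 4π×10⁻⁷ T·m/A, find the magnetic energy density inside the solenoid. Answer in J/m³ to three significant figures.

B = μ₀nI = (4π×10⁻⁷)(4.260×10^3)(12.2) = 6.531×10^-2 T.
u = B²/(2μ₀) = (6.531×10^-2)²/(2×4π×10⁻⁷) = 1.697×10^3 J/m³.

u ≈ 1700 J/m³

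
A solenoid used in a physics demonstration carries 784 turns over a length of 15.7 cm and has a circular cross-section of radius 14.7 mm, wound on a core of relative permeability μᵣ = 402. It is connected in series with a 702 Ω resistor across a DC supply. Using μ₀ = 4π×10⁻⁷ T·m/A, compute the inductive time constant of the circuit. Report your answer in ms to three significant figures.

τ ≈ 1.91 ms

A = πr² = π(1.470×10^-2 m)² = 6.789×10^-4 m².
L = μ₀μᵣN²A/ℓ = (4π×10⁻⁷)(402)(784)²(6.789×10^-4)/(0.157) = 1.343 H.
τ = L/R = (1.343)/(702) = 1.913×10^-3 s.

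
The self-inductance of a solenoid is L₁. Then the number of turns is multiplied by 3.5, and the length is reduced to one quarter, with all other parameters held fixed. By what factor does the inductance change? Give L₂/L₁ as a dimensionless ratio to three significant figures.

For a solenoid, L ∝ μᵣN²A/ℓ.
L₂/L₁ = (3.5)^2 × (0.25)^-1 = 49.0.

L₂/L₁ = 49.0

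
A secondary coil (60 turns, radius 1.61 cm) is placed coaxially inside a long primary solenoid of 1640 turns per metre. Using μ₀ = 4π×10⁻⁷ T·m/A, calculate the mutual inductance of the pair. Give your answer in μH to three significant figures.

The outer solenoid produces a uniform field B₁ = μ₀n₁I₁ across the inner coil,
so the flux linkage is N₂Φ = N₂B₁A₂ = μ₀n₁N₂A₂·I₁, giving M = μ₀n₁N₂A₂.
A₂ = πr² = π(1.610×10^-2 m)² = 8.143×10^-4 m².
M = (4π×10⁻⁷)(1640)(60)(8.143×10^-4) = 1.007×10^-4 H.

M ≈ 101 μH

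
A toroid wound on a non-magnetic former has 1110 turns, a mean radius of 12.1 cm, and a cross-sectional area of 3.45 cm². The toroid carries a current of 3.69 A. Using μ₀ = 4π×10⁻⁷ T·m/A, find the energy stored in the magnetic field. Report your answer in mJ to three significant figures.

U ≈ 4.78 mJ

L = μ₀N²A/(2πR) = (4π×10⁻⁷)(1110)²(3.450×10^-4)/(2π×0.121) = 7.026×10^-4 H.
U = ½LI² = ½(7.026×10^-4)(3.69)² = 4.783×10^-3 J.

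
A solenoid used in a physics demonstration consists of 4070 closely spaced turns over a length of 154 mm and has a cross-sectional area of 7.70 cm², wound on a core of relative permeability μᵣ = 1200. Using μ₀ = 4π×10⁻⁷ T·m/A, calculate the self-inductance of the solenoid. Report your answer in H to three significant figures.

L ≈ 125 H

A = 7.70 cm² = 7.700×10^-4 m².
For a long solenoid, L = μ₀μᵣN²A/ℓ.
L = (4π×10⁻⁷)(1200)(4070)²(7.700×10^-4)/(0.154 m) = 124.9 H.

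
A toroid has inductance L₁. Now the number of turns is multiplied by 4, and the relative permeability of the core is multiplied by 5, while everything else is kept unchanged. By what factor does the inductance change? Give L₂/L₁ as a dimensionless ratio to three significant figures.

For a toroid, L ∝ μᵣN²A/R.
L₂/L₁ = (4)^2 × (5) = 80.0.

L₂/L₁ = 80.0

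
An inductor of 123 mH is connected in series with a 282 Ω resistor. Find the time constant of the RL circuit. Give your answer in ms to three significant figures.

τ = L/R = (0.123 H)/(282 Ω) = 4.362×10^-4 s.

τ ≈ 0.436 ms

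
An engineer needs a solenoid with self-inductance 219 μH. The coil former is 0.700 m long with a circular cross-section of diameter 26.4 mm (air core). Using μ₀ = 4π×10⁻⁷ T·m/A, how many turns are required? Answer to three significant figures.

A = π(d/2)² = π(1.320×10^-2 m)² = 5.474×10^-4 m².
From L = μ₀N²A/ℓ, N = √(Lℓ / (μ₀A)).
N = √[(2.190×10^-4)(0.7) / ((4π×10⁻⁷)×5.474×10^-4)] = √(2.229×10^5) ≈ 472.1.

N ≈ 472 turns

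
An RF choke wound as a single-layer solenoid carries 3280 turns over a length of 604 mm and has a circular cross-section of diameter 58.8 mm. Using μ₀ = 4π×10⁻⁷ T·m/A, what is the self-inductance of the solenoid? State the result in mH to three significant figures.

L ≈ 60.8 mH

A = π(d/2)² = π(2.940×10^-2 m)² = 2.715×10^-3 m².
For a long solenoid, L = μ₀N²A/ℓ.
L = (4π×10⁻⁷)(3280)²(2.715×10^-3)/(0.604 m) = 6.078×10^-2 H.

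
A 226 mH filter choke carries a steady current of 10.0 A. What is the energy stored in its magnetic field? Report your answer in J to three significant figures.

U ≈ 11.3 J

Stored magnetic energy: U = ½LI².
U = ½(0.226 H)(10.0 A)² = 11.3 J.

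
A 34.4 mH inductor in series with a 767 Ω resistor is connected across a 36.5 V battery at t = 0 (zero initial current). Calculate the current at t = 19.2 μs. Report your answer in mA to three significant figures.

I ≈ 16.6 mA

τ = L/R = 3.440×10^-2/767 = 4.485×10^-5 s; final current I_∞ = ε/R = 36.5/767 = 4.759×10^-2 A.
I(t) = I_∞(1 − e^(−t/τ)) with t/τ = 0.428.
I = (4.759×10^-2)(1 − e^(−0.428)) = 1.657×10^-2 A.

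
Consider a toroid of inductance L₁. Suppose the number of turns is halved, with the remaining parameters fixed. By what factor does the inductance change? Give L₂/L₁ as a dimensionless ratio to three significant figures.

L₂/L₁ = 0.250

For a toroid, L ∝ μᵣN²A/R.
L₂/L₁ = (0.5)^2 = 0.250.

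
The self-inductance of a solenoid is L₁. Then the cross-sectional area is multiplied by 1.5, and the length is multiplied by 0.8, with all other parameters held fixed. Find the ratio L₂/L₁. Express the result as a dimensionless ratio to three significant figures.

For a solenoid, L ∝ μᵣN²A/ℓ.
L₂/L₁ = (1.5) × (0.8)^-1 = 1.88.

L₂/L₁ = 1.88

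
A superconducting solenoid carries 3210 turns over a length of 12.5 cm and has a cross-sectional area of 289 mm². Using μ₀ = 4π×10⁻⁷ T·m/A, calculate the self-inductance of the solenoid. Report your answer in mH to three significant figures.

L ≈ 29.9 mH

A = 289 mm² = 2.890×10^-4 m².
For a long solenoid, L = μ₀N²A/ℓ.
L = (4π×10⁻⁷)(3210)²(2.890×10^-4)/(0.125 m) = 2.994×10^-2 H.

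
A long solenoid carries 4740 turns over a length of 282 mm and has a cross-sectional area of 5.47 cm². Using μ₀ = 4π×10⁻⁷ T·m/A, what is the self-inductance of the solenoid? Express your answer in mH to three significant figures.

A = 5.47 cm² = 5.470×10^-4 m².
For a long solenoid, L = μ₀N²A/ℓ.
L = (4π×10⁻⁷)(4740)²(5.470×10^-4)/(0.282 m) = 5.477×10^-2 H.

L ≈ 54.8 mH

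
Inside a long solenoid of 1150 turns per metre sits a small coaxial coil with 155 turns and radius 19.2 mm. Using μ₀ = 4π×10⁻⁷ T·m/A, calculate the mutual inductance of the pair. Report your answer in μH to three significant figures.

The outer solenoid produces a uniform field B₁ = μ₀n₁I₁ across the inner coil,
so the flux linkage is N₂Φ = N₂B₁A₂ = μ₀n₁N₂A₂·I₁, giving M = μ₀n₁N₂A₂.
A₂ = πr² = π(1.920×10^-2 m)² = 1.158×10^-3 m².
M = (4π×10⁻⁷)(1150)(155)(1.158×10^-3) = 2.594×10^-4 H.

M ≈ 259 μH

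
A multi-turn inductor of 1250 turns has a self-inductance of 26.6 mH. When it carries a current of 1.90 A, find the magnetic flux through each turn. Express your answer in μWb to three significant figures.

From L = NΦ_B/I, the flux per turn is Φ_B = LI/N.
Φ_B = (2.660×10^-2 H)(1.90 A)/1250 = 4.043×10^-5 Wb.

Φ_B ≈ 40.4 μWb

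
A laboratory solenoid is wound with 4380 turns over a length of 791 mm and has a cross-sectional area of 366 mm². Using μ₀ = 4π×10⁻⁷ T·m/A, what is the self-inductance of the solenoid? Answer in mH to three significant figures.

A = 366 mm² = 3.660×10^-4 m².
For a long solenoid, L = μ₀N²A/ℓ.
L = (4π×10⁻⁷)(4380)²(3.660×10^-4)/(0.791 m) = 1.115×10^-2 H.

L ≈ 11.2 mH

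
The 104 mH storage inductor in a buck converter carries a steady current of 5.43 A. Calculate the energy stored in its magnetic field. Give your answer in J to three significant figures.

Stored magnetic energy: U = ½LI².
U = ½(0.104 H)(5.43 A)² = 1.533 J.

U ≈ 1.53 J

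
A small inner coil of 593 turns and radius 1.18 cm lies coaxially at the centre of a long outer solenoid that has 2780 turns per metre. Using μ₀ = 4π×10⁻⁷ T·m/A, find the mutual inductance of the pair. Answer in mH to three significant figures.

The outer solenoid produces a uniform field B₁ = μ₀n₁I₁ across the inner coil,
so the flux linkage is N₂Φ = N₂B₁A₂ = μ₀n₁N₂A₂·I₁, giving M = μ₀n₁N₂A₂.
A₂ = πr² = π(1.180×10^-2 m)² = 4.374×10^-4 m².
M = (4π×10⁻⁷)(2780)(593)(4.374×10^-4) = 9.062×10^-4 H.

M ≈ 0.906 mH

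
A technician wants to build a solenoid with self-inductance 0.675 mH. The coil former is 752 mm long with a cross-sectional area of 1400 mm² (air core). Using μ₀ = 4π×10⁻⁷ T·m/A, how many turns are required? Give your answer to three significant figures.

N ≈ 537 turns

A = 1400 mm² = 1.400×10^-3 m².
From L = μ₀N²A/ℓ, N = √(Lℓ / (μ₀A)).
N = √[(6.750×10^-4)(0.752) / ((4π×10⁻⁷)×1.400×10^-3)] = √(2.885×10^5) ≈ 537.1.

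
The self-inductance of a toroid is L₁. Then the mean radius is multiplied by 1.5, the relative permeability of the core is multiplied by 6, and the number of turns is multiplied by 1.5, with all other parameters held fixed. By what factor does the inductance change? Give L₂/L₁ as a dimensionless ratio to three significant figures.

L₂/L₁ = 9.00

For a toroid, L ∝ μᵣN²A/R.
L₂/L₁ = (1.5)^-1 × (6) × (1.5)^2 = 9.00.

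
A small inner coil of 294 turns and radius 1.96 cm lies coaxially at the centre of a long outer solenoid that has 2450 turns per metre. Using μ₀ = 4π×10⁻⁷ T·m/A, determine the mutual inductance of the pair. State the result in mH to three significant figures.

M ≈ 1.09 mH

The outer solenoid produces a uniform field B₁ = μ₀n₁I₁ across the inner coil,
so the flux linkage is N₂Φ = N₂B₁A₂ = μ₀n₁N₂A₂·I₁, giving M = μ₀n₁N₂A₂.
A₂ = πr² = π(1.960×10^-2 m)² = 1.207×10^-3 m².
M = (4π×10⁻⁷)(2450)(294)(1.207×10^-3) = 1.092×10^-3 H.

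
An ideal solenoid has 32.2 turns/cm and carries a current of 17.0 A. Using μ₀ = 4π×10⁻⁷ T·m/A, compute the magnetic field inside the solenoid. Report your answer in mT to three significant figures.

Inside a long solenoid, B = μ₀nI.
B = (4π×10⁻⁷)(3.220×10^3 m⁻¹)(17.0 A) = 6.879×10^-2 T.

B ≈ 68.8 mT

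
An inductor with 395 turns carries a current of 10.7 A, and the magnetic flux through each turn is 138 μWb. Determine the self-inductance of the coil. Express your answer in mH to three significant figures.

Self-inductance is defined by L = NΦ_B/I (flux linkage over current).
L = (395)(1.380×10^-4 Wb)/(10.7 A) = 5.094×10^-3 H.

L ≈ 5.09 mH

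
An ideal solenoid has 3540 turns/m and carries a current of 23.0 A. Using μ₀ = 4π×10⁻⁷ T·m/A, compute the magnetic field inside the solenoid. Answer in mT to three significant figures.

Inside a long solenoid, B = μ₀nI.
B = (4π×10⁻⁷)(3.540×10^3 m⁻¹)(23.0 A) = 0.1023 T.

B ≈ 102 mT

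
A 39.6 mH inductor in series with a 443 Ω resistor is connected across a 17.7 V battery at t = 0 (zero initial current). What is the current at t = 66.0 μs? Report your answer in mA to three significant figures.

I ≈ 20.9 mA

τ = L/R = 3.960×10^-2/443 = 8.939×10^-5 s; final current I_∞ = ε/R = 17.7/443 = 3.995×10^-2 A.
I(t) = I_∞(1 − e^(−t/τ)) with t/τ = 0.738.
I = (3.995×10^-2)(1 − e^(−0.738)) = 2.086×10^-2 A.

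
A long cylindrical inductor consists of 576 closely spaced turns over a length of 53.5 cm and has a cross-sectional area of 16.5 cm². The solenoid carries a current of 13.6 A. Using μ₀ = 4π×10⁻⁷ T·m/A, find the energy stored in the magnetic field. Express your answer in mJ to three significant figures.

U ≈ 119 mJ

A = 16.5 cm² = 1.650×10^-3 m².
L = μ₀N²A/ℓ = (4π×10⁻⁷)(576)²(1.650×10^-3)/(0.535) = 1.286×10^-3 H.
U = ½LI² = ½(1.286×10^-3)(13.6)² = 0.1189 J.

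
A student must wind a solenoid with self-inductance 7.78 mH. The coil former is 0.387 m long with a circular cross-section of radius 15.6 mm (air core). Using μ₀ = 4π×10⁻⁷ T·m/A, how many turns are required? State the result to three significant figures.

A = πr² = π(1.560×10^-2 m)² = 7.645×10^-4 m².
From L = μ₀N²A/ℓ, N = √(Lℓ / (μ₀A)).
N = √[(7.780×10^-3)(0.387) / ((4π×10⁻⁷)×7.645×10^-4)] = √(3.134×10^6) ≈ 1770.3.

N ≈ 1770 turns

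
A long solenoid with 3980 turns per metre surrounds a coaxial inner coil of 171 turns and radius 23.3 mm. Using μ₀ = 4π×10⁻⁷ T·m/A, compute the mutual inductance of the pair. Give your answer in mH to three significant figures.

The outer solenoid produces a uniform field B₁ = μ₀n₁I₁ across the inner coil,
so the flux linkage is N₂Φ = N₂B₁A₂ = μ₀n₁N₂A₂·I₁, giving M = μ₀n₁N₂A₂.
A₂ = πr² = π(2.330×10^-2 m)² = 1.706×10^-3 m².
M = (4π×10⁻⁷)(3980)(171)(1.706×10^-3) = 1.459×10^-3 H.

M ≈ 1.46 mH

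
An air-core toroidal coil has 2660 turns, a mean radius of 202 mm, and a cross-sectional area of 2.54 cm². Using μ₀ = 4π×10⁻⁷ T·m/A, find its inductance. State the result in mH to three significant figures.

L ≈ 1.78 mH

For a thin toroid, L = μ₀N²A/(2πR).
L = (4π×10⁻⁷)(2660)²(2.540×10^-4) / (2π×0.202 m) = 1.779×10^-3 H.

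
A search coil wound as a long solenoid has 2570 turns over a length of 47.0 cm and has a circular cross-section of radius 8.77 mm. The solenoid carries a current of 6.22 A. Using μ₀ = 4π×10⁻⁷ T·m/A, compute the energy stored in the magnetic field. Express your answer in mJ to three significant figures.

U ≈ 82.5 mJ

A = πr² = π(8.770×10^-3 m)² = 2.416×10^-4 m².
L = μ₀N²A/ℓ = (4π×10⁻⁷)(2570)²(2.416×10^-4)/(0.47) = 4.267×10^-3 H.
U = ½LI² = ½(4.267×10^-3)(6.22)² = 8.254×10^-2 J.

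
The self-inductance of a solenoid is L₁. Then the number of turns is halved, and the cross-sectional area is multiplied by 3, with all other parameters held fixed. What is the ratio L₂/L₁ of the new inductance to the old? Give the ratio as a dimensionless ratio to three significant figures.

L₂/L₁ = 0.750

For a solenoid, L ∝ μᵣN²A/ℓ.
L₂/L₁ = (0.5)^2 × (3) = 0.750.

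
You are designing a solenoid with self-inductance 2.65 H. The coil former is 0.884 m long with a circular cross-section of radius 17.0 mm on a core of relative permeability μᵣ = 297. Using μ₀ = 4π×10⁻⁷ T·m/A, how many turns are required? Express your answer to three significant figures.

A = πr² = π(1.700×10^-2 m)² = 9.079×10^-4 m².
From L = μ₀μᵣN²A/ℓ, N = √(Lℓ / (μ₀μᵣA)).
N = √[(2.65)(0.884) / ((4π×10⁻⁷)(297)×9.079×10^-4)] = √(6.913×10^6) ≈ 2629.3.

N ≈ 2630 turns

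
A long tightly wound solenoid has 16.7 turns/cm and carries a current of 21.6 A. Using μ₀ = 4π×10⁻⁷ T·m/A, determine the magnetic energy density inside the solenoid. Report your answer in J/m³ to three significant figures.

u ≈ 818 J/m³

B = μ₀nI = (4π×10⁻⁷)(1.670×10^3)(21.6) = 4.533×10^-2 T.
u = B²/(2μ₀) = (4.533×10^-2)²/(2×4π×10⁻⁷) = 817.6 J/m³.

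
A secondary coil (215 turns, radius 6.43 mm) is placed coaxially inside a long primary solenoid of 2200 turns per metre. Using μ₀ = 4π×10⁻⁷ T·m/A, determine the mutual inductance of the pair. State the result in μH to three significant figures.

M ≈ 77.2 μH

The outer solenoid produces a uniform field B₁ = μ₀n₁I₁ across the inner coil,
so the flux linkage is N₂Φ = N₂B₁A₂ = μ₀n₁N₂A₂·I₁, giving M = μ₀n₁N₂A₂.
A₂ = πr² = π(6.430×10^-3 m)² = 1.299×10^-4 m².
M = (4π×10⁻⁷)(2200)(215)(1.299×10^-4) = 7.720×10^-5 H.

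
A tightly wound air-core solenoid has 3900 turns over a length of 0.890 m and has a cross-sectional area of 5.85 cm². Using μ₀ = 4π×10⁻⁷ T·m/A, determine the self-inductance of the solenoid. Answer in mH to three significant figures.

L ≈ 12.6 mH

A = 5.85 cm² = 5.850×10^-4 m².
For a long solenoid, L = μ₀N²A/ℓ.
L = (4π×10⁻⁷)(3900)²(5.850×10^-4)/(0.89 m) = 1.256×10^-2 H.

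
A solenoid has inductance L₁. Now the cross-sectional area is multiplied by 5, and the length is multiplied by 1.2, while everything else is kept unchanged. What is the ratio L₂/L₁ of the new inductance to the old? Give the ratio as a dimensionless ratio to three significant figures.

For a solenoid, L ∝ μᵣN²A/ℓ.
L₂/L₁ = (5) × (1.2)^-1 = 4.17.

L₂/L₁ = 4.17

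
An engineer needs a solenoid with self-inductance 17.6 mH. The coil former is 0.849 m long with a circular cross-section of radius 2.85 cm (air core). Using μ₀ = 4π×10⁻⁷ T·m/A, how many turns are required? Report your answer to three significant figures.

A = πr² = π(2.850×10^-2 m)² = 2.552×10^-3 m².
From L = μ₀N²A/ℓ, N = √(Lℓ / (μ₀A)).
N = √[(1.760×10^-2)(0.849) / ((4π×10⁻⁷)×2.552×10^-3)] = √(4.660×10^6) ≈ 2158.7.

N ≈ 2160 turns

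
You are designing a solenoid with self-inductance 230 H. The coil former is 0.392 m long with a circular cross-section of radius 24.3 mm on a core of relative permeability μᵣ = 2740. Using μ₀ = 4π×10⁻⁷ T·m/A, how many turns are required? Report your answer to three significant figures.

N ≈ 3760 turns

A = πr² = π(2.430×10^-2 m)² = 1.855×10^-3 m².
From L = μ₀μᵣN²A/ℓ, N = √(Lℓ / (μ₀μᵣA)).
N = √[(230)(0.392) / ((4π×10⁻⁷)(2740)×1.855×10^-3)] = √(1.412×10^7) ≈ 3757.0.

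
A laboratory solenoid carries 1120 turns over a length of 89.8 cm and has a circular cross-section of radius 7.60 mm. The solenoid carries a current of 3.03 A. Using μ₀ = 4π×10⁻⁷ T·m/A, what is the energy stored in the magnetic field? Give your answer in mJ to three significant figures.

A = πr² = π(7.600×10^-3 m)² = 1.8146×10^-4 m².
L = μ₀N²A/ℓ = (4π×10⁻⁷)(1120)²(1.8146×10^-4)/(0.898) = 3.185×10^-4 H.
U = ½LI² = ½(3.185×10^-4)(3.03)² = 1.462×10^-3 J.

U ≈ 1.46 mJ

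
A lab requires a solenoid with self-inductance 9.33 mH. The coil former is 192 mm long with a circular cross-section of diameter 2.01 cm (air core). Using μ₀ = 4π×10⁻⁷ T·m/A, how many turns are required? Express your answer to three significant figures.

A = π(d/2)² = π(1.005×10^-2 m)² = 3.173×10^-4 m².
From L = μ₀N²A/ℓ, N = √(Lℓ / (μ₀A)).
N = √[(9.330×10^-3)(0.192) / ((4π×10⁻⁷)×3.173×10^-4)] = √(4.493×10^6) ≈ 2119.6.

N ≈ 2120 turns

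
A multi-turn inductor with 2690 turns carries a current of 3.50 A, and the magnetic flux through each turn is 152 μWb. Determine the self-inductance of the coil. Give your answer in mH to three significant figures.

L ≈ 117 mH

Self-inductance is defined by L = NΦ_B/I (flux linkage over current).
L = (2690)(1.520×10^-4 Wb)/(3.50 A) = 0.1168 H.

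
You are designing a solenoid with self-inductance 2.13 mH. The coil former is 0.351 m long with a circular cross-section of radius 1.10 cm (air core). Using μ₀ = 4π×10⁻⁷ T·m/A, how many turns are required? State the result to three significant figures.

A = πr² = π(1.100×10^-2 m)² = 3.801×10^-4 m².
From L = μ₀N²A/ℓ, N = √(Lℓ / (μ₀A)).
N = √[(2.130×10^-3)(0.351) / ((4π×10⁻⁷)×3.801×10^-4)] = √(1.565×10^6) ≈ 1251.0.

N ≈ 1250 turns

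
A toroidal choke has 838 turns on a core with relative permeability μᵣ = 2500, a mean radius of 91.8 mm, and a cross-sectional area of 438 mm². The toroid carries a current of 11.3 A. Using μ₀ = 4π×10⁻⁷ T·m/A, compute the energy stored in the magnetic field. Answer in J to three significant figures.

L = μ₀μᵣN²A/(2πR) = (4π×10⁻⁷)(2500)(838)²(4.380×10^-4)/(2π×9.180×10^-2) = 1.675 H.
U = ½LI² = ½(1.675)(11.3)² = 107 J.

U ≈ 107 J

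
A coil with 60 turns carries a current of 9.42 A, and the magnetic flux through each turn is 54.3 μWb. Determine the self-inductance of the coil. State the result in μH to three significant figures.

Self-inductance is defined by L = NΦ_B/I (flux linkage over current).
L = (60)(5.430×10^-5 Wb)/(9.42 A) = 3.459×10^-4 H.

L ≈ 346 μH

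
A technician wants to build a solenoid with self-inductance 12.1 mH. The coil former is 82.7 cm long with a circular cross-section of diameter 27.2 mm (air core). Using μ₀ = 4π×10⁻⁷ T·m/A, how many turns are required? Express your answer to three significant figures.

A = π(d/2)² = π(1.360×10^-2 m)² = 5.811×10^-4 m².
From L = μ₀N²A/ℓ, N = √(Lℓ / (μ₀A)).
N = √[(1.210×10^-2)(0.827) / ((4π×10⁻⁷)×5.811×10^-4)] = √(1.370×10^7) ≈ 3701.9.

N ≈ 3700 turns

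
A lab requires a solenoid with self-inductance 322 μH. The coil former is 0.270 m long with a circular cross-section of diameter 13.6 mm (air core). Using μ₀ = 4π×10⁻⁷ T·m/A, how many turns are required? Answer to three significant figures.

N ≈ 690 turns

A = π(d/2)² = π(6.800×10^-3 m)² = 1.453×10^-4 m².
From L = μ₀N²A/ℓ, N = √(Lℓ / (μ₀A)).
N = √[(3.220×10^-4)(0.27) / ((4π×10⁻⁷)×1.453×10^-4)] = √(4.763×10^5) ≈ 690.1.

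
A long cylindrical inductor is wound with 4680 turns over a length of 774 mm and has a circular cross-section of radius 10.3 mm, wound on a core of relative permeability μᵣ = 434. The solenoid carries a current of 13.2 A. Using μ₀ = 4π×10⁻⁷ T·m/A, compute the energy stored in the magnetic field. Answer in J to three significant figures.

U ≈ 448 J

A = πr² = π(1.030×10^-2 m)² = 3.333×10^-4 m².
L = μ₀μᵣN²A/ℓ = (4π×10⁻⁷)(434)(4680)²(3.333×10^-4)/(0.774) = 5.144 H.
U = ½LI² = ½(5.144)(13.2)² = 448.1 J.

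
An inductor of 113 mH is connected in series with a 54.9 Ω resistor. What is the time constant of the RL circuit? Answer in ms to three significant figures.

τ ≈ 2.06 ms

τ = L/R = (0.113 H)/(54.9 Ω) = 2.058×10^-3 s.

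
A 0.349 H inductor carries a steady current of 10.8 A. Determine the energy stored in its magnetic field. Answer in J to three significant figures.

Stored magnetic energy: U = ½LI².
U = ½(0.349 H)(10.8 A)² = 20.35 J.

U ≈ 20.4 J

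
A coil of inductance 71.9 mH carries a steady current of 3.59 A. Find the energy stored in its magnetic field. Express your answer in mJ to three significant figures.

U ≈ 463 mJ

Stored magnetic energy: U = ½LI².
U = ½(7.190×10^-2 H)(3.59 A)² = 0.4633 J.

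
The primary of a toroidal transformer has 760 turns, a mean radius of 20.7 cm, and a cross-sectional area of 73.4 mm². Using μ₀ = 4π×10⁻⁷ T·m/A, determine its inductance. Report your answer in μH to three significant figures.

For a thin toroid, L = μ₀N²A/(2πR).
L = (4π×10⁻⁷)(760)²(7.340×10^-5) / (2π×0.207 m) = 4.096×10^-5 H.

L ≈ 41.0 μH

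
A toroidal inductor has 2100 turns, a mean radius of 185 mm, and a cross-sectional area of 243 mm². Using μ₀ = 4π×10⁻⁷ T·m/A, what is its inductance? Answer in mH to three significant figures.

L ≈ 1.16 mH

For a thin toroid, L = μ₀N²A/(2πR).
L = (4π×10⁻⁷)(2100)²(2.430×10^-4) / (2π×0.185 m) = 1.159×10^-3 H.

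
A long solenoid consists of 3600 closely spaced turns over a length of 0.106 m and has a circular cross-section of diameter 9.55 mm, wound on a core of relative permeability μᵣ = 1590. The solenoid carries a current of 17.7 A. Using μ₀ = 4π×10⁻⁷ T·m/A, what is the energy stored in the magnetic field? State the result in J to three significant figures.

A = π(d/2)² = π(4.775×10^-3 m)² = 7.163×10^-5 m².
L = μ₀μᵣN²A/ℓ = (4π×10⁻⁷)(1590)(3600)²(7.163×10^-5)/(0.106) = 17.5 H.
U = ½LI² = ½(17.5)(17.7)² = 2.741×10^3 J.

U ≈ 2740 J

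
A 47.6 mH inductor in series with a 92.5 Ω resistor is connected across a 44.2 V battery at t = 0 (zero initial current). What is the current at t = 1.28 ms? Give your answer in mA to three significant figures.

τ = L/R = 4.760×10^-2/92.5 = 5.146×10^-4 s; final current I_∞ = ε/R = 44.2/92.5 = 0.4778 A.
I(t) = I_∞(1 − e^(−t/τ)) with t/τ = 2.487.
I = (0.4778)(1 − e^(−2.487)) = 0.4381 A.

I ≈ 438 mA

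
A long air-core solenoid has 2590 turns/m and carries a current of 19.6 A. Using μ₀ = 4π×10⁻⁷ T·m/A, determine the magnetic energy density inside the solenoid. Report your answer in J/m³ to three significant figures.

u ≈ 1620 J/m³

B = μ₀nI = (4π×10⁻⁷)(2.590×10^3)(19.6) = 6.379×10^-2 T.
u = B²/(2μ₀) = (6.379×10^-2)²/(2×4π×10⁻⁷) = 1.619×10^3 J/m³.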